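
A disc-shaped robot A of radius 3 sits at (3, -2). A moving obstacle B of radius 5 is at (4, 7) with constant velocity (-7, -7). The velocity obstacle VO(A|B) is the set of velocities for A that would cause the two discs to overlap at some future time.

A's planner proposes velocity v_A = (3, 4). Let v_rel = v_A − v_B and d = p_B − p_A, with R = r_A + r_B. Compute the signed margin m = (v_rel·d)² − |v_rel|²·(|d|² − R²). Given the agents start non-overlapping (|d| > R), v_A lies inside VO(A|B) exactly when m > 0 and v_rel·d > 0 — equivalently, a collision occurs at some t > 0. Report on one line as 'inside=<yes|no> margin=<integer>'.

d = (1, 9),  |d|² = 82;  R = 3+5 = 8,  c = 82−8² = 18
v_rel = (10, 11),  |v_rel|² = 221;  v_rel·d = (10)·(1) + (11)·(9) = 109
221·t² − 218·t + 18 = 0  ⇒  m = 109² − 221·18 = 7903
m = 7903 > 0,  v_rel·d = 109 > 0  ⇒  inside

inside=yes margin=7903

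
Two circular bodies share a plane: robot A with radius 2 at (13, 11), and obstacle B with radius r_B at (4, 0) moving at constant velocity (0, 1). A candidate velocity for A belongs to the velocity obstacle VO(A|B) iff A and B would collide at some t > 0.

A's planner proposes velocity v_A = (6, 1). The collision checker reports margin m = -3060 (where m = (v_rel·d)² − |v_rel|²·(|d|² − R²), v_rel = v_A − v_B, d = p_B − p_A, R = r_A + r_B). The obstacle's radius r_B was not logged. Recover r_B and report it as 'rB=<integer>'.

m = -3060
d = (-9, -11);  v_rel = (6, 0),  |v_rel|² = 36
v_rel×d = (6)·(-11) − (0)·(-9) = -66
since m = R²·36 − (-66)²:  R² = (4356 + -3060) / 36 = 36
R = √36 = 6  ⇒  r_B = 6 − 2 = 4

rB=4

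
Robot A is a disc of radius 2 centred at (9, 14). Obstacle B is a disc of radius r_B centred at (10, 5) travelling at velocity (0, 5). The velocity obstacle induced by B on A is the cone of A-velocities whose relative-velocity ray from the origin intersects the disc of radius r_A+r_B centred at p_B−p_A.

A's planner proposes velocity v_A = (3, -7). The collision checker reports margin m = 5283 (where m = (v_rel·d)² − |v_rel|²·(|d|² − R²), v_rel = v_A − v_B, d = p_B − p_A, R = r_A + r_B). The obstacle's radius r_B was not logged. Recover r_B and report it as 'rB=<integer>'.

m = 5283
d = (1, -9);  v_rel = (3, -12),  |v_rel|² = 153
v_rel×d = (3)·(-9) − (-12)·(1) = -15
since m = R²·153 − (-15)²:  R² = (225 + 5283) / 153 = 36
R = √36 = 6  ⇒  r_B = 6 − 2 = 4

rB=4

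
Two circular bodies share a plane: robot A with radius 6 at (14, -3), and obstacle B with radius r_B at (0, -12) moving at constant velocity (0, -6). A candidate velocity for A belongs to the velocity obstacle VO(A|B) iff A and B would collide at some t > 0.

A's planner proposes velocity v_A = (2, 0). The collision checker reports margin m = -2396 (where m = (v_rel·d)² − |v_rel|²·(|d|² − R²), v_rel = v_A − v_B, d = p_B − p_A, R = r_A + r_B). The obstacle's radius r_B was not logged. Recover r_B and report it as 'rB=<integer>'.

m = -2396
d = (-14, -9);  v_rel = (2, 6),  |v_rel|² = 40
v_rel×d = (2)·(-9) − (6)·(-14) = 66
since m = R²·40 − 66²:  R² = (4356 + -2396) / 40 = 49
R = √49 = 7  ⇒  r_B = 7 − 6 = 1

rB=1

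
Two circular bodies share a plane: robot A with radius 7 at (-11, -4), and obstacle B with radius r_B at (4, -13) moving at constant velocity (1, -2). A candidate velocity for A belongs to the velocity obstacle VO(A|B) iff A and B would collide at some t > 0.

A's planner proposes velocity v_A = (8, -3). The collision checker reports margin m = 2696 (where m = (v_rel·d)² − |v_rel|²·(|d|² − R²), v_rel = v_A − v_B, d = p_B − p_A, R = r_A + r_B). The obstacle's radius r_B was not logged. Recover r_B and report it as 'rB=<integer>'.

m = 2696
d = (15, -9);  v_rel = (7, -1),  |v_rel|² = 50
v_rel×d = (7)·(-9) − (-1)·(15) = -48
since m = R²·50 − (-48)²:  R² = (2304 + 2696) / 50 = 100
R = √100 = 10  ⇒  r_B = 10 − 7 = 3

rB=3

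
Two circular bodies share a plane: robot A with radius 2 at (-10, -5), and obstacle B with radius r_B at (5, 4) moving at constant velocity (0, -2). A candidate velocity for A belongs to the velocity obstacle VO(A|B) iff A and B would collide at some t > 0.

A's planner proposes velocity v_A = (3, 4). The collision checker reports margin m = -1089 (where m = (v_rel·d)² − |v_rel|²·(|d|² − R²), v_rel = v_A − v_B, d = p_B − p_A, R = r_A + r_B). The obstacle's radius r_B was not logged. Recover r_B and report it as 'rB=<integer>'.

m = -1089
d = (15, 9);  v_rel = (3, 6),  |v_rel|² = 45
v_rel×d = (3)·(9) − (6)·(15) = -63
since m = R²·45 − (-63)²:  R² = (3969 + -1089) / 45 = 64
R = √64 = 8  ⇒  r_B = 8 − 2 = 6

rB=6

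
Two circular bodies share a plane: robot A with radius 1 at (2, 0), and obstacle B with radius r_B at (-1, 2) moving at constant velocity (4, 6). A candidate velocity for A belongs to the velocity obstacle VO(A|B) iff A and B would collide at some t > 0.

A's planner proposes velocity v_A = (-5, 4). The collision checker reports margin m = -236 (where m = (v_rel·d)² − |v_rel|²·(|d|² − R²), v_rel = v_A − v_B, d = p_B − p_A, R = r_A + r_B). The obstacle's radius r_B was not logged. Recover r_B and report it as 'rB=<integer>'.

m = -236
d = (-3, 2);  v_rel = (-9, -2),  |v_rel|² = 85
v_rel×d = (-9)·(2) − (-2)·(-3) = -24
since m = R²·85 − (-24)²:  R² = (576 + -236) / 85 = 4
R = √4 = 2  ⇒  r_B = 2 − 1 = 1

rB=1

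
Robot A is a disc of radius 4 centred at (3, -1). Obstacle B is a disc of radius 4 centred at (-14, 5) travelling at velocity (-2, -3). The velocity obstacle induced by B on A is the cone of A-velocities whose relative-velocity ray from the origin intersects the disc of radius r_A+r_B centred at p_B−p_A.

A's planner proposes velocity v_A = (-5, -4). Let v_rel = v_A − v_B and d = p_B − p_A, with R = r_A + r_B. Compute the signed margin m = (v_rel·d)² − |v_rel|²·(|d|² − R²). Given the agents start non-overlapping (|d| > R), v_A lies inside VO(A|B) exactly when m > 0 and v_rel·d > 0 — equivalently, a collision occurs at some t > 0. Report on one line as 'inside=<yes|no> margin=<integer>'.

d = (-17, 6),  |d|² = 325;  R = 4+4 = 8,  c = 325−8² = 261
v_rel = (-3, -1),  |v_rel|² = 10;  v_rel·d = (-3)·(-17) + (-1)·(6) = 45
10·t² − 90·t + 261 = 0  ⇒  m = 45² − 10·261 = -585
m = -585 < 0,  v_rel·d = 45 > 0  ⇒  outside

inside=no margin=-585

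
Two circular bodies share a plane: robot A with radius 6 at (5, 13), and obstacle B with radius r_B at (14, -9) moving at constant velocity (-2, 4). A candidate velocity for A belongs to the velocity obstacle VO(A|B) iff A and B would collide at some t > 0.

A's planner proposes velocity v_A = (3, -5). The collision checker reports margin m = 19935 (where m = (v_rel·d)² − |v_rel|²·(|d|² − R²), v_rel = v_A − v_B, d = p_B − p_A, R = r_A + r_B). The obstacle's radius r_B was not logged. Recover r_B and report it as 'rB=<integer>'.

m = 19935
d = (9, -22);  v_rel = (5, -9),  |v_rel|² = 106
v_rel×d = (5)·(-22) − (-9)·(9) = -29
since m = R²·106 − (-29)²:  R² = (841 + 19935) / 106 = 196
R = √196 = 14  ⇒  r_B = 14 − 6 = 8

rB=8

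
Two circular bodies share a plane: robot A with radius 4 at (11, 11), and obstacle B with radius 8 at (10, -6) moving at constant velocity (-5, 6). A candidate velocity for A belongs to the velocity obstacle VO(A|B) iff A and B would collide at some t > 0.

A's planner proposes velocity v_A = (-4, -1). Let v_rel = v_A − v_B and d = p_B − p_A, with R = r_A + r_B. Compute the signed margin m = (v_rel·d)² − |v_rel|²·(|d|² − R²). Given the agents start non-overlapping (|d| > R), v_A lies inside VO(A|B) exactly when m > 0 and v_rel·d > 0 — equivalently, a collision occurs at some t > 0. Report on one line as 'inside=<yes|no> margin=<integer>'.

d = (-1, -17),  |d|² = 290;  R = 4+8 = 12,  c = 290−12² = 146
v_rel = (1, -7),  |v_rel|² = 50;  v_rel·d = (1)·(-1) + (-7)·(-17) = 118
50·t² − 236·t + 146 = 0  ⇒  m = 118² − 50·146 = 6624
m = 6624 > 0,  v_rel·d = 118 > 0  ⇒  inside

inside=yes margin=6624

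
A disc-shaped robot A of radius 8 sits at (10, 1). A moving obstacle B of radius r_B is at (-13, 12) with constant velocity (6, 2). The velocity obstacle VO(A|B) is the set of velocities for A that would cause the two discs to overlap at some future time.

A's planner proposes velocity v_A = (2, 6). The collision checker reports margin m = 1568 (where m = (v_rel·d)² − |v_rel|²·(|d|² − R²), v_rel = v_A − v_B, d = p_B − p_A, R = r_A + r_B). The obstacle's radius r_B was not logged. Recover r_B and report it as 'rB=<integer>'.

m = 1568
d = (-23, 11);  v_rel = (-4, 4),  |v_rel|² = 32
v_rel×d = (-4)·(11) − (4)·(-23) = 48
since m = R²·32 − 48²:  R² = (2304 + 1568) / 32 = 121
R = √121 = 11  ⇒  r_B = 11 − 8 = 3

rB=3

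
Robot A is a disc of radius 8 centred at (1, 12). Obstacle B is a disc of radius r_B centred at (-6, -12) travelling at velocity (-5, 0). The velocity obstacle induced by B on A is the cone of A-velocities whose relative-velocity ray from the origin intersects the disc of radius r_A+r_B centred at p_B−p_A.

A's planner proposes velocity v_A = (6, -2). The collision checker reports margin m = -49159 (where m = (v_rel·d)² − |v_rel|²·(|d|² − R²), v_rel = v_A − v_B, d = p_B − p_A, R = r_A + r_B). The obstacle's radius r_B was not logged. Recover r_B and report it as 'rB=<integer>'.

m = -49159
d = (-7, -24);  v_rel = (11, -2),  |v_rel|² = 125
v_rel×d = (11)·(-24) − (-2)·(-7) = -278
since m = R²·125 − (-278)²:  R² = (77284 + -49159) / 125 = 225
R = √225 = 15  ⇒  r_B = 15 − 8 = 7

rB=7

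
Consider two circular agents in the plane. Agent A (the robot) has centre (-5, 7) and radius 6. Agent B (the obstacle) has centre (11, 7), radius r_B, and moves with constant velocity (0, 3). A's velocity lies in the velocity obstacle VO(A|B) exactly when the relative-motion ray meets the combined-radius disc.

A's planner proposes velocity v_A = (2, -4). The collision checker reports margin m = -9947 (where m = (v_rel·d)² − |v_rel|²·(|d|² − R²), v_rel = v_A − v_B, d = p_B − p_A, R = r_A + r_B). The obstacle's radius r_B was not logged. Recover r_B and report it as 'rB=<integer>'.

m = -9947
d = (16, 0);  v_rel = (2, -7),  |v_rel|² = 53
v_rel×d = (2)·(0) − (-7)·(16) = 112
since m = R²·53 − 112²:  R² = (12544 + -9947) / 53 = 49
R = √49 = 7  ⇒  r_B = 7 − 6 = 1

rB=1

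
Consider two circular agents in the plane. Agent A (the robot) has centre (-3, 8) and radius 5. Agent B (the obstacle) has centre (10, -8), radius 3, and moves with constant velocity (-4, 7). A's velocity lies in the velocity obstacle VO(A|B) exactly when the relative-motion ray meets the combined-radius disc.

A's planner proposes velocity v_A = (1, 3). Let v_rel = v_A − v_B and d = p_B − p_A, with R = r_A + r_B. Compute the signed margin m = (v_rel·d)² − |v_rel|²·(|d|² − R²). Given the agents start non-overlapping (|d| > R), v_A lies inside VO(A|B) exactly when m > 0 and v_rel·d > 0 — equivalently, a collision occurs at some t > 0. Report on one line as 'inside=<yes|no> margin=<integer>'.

d = (13, -16),  |d|² = 425;  R = 5+3 = 8,  c = 425−8² = 361
v_rel = (5, -4),  |v_rel|² = 41;  v_rel·d = (5)·(13) + (-4)·(-16) = 129
41·t² − 258·t + 361 = 0  ⇒  m = 129² − 41·361 = 1840
m = 1840 > 0,  v_rel·d = 129 > 0  ⇒  inside

inside=yes margin=1840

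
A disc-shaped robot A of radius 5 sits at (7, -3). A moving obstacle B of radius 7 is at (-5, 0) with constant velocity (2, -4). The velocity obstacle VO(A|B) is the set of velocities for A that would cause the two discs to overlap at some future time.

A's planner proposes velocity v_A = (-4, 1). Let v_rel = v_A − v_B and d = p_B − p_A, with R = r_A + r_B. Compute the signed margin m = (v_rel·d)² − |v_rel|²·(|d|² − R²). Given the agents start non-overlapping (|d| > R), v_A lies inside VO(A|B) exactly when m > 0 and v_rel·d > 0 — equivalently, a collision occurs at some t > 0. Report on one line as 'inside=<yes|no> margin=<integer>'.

d = (-12, 3),  |d|² = 153;  R = 5+7 = 12,  c = 153−12² = 9
v_rel = (-6, 5),  |v_rel|² = 61;  v_rel·d = (-6)·(-12) + (5)·(3) = 87
61·t² − 174·t + 9 = 0  ⇒  m = 87² − 61·9 = 7020
m = 7020 > 0,  v_rel·d = 87 > 0  ⇒  inside

inside=yes margin=7020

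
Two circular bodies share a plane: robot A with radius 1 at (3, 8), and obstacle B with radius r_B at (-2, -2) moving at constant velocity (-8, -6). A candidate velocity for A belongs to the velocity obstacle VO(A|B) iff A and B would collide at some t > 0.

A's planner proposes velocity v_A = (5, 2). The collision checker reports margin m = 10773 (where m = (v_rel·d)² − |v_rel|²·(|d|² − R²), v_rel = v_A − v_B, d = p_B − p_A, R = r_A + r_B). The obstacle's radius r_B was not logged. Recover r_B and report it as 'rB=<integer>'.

m = 10773
d = (-5, -10);  v_rel = (13, 8),  |v_rel|² = 233
v_rel×d = (13)·(-10) − (8)·(-5) = -90
since m = R²·233 − (-90)²:  R² = (8100 + 10773) / 233 = 81
R = √81 = 9  ⇒  r_B = 9 − 1 = 8

rB=8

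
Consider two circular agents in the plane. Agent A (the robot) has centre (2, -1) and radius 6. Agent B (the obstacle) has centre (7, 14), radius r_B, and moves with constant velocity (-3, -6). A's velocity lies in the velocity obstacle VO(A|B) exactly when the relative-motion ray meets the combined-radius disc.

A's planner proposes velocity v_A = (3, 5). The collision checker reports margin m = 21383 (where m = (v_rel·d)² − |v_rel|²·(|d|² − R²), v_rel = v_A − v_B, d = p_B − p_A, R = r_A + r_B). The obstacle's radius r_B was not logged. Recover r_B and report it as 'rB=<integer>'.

m = 21383
d = (5, 15);  v_rel = (6, 11),  |v_rel|² = 157
v_rel×d = (6)·(15) − (11)·(5) = 35
since m = R²·157 − 35²:  R² = (1225 + 21383) / 157 = 144
R = √144 = 12  ⇒  r_B = 12 − 6 = 6

rB=6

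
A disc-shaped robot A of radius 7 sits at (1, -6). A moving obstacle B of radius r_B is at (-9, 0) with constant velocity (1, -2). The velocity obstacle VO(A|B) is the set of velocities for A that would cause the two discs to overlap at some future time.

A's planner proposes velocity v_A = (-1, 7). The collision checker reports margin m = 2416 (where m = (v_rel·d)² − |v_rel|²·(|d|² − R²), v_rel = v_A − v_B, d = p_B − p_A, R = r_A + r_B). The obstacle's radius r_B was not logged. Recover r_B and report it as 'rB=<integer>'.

m = 2416
d = (-10, 6);  v_rel = (-2, 9),  |v_rel|² = 85
v_rel×d = (-2)·(6) − (9)·(-10) = 78
since m = R²·85 − 78²:  R² = (6084 + 2416) / 85 = 100
R = √100 = 10  ⇒  r_B = 10 − 7 = 3

rB=3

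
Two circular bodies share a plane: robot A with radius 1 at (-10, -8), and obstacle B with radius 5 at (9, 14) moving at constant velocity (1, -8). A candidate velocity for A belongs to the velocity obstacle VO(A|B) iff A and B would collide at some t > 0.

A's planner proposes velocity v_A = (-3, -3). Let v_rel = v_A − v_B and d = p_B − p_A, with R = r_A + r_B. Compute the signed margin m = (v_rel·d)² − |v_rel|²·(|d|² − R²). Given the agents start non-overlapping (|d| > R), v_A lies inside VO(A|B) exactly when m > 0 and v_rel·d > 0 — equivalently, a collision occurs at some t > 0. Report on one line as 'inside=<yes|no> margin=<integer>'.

d = (19, 22),  |d|² = 845;  R = 1+5 = 6,  c = 845−6² = 809
v_rel = (-4, 5),  |v_rel|² = 41;  v_rel·d = (-4)·(19) + (5)·(22) = 34
41·t² − 68·t + 809 = 0  ⇒  m = 34² − 41·809 = -32013
m = -32013 < 0,  v_rel·d = 34 > 0  ⇒  outside

inside=no margin=-32013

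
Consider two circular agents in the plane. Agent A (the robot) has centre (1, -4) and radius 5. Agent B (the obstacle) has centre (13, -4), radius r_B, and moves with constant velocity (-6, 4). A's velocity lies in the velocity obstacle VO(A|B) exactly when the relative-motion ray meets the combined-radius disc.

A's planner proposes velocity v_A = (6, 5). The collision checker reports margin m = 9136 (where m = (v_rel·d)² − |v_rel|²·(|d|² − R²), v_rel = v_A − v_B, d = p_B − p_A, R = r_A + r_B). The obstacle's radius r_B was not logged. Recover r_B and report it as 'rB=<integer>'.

m = 9136
d = (12, 0);  v_rel = (12, 1),  |v_rel|² = 145
v_rel×d = (12)·(0) − (1)·(12) = -12
since m = R²·145 − (-12)²:  R² = (144 + 9136) / 145 = 64
R = √64 = 8  ⇒  r_B = 8 − 5 = 3

rB=3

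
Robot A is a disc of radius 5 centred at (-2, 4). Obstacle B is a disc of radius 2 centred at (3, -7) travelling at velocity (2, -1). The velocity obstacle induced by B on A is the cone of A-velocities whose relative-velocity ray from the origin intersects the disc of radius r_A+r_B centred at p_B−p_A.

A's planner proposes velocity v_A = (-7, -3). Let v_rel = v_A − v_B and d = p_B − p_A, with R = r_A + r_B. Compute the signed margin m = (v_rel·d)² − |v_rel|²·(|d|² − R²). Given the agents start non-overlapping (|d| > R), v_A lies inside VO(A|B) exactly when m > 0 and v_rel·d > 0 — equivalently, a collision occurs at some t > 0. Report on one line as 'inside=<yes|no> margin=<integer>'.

d = (5, -11),  |d|² = 146;  R = 5+2 = 7,  c = 146−7² = 97
v_rel = (-9, -2),  |v_rel|² = 85;  v_rel·d = (-9)·(5) + (-2)·(-11) = -23
85·t² + 46·t + 97 = 0  ⇒  m = (-23)² − 85·97 = -7716
m = -7716 < 0,  v_rel·d = -23 < 0  ⇒  outside

inside=no margin=-7716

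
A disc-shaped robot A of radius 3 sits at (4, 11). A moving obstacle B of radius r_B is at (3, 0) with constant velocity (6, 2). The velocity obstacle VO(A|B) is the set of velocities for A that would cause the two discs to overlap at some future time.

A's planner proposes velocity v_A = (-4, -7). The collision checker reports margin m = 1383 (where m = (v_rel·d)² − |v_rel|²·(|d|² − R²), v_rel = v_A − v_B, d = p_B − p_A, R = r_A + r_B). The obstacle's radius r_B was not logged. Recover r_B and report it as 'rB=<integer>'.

m = 1383
d = (-1, -11);  v_rel = (-10, -9),  |v_rel|² = 181
v_rel×d = (-10)·(-11) − (-9)·(-1) = 101
since m = R²·181 − 101²:  R² = (10201 + 1383) / 181 = 64
R = √64 = 8  ⇒  r_B = 8 − 3 = 5

rB=5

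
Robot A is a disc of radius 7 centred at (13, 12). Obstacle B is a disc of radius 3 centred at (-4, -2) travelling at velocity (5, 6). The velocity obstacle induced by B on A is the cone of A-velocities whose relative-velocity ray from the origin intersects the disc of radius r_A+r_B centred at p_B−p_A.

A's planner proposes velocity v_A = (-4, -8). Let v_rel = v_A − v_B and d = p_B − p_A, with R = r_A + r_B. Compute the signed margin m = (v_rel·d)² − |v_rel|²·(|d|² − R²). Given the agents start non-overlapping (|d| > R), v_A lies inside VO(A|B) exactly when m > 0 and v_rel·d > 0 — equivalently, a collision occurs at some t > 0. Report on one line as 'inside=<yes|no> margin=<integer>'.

d = (-17, -14),  |d|² = 485;  R = 7+3 = 10,  c = 485−10² = 385
v_rel = (-9, -14),  |v_rel|² = 277;  v_rel·d = (-9)·(-17) + (-14)·(-14) = 349
277·t² − 698·t + 385 = 0  ⇒  m = 349² − 277·385 = 15156
m = 15156 > 0,  v_rel·d = 349 > 0  ⇒  inside

inside=yes margin=15156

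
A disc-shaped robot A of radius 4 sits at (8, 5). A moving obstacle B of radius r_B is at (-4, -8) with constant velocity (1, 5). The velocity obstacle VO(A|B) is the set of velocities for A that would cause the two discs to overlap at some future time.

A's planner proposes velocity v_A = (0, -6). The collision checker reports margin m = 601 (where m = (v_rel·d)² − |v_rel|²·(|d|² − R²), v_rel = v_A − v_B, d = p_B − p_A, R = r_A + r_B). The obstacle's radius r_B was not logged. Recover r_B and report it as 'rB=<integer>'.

m = 601
d = (-12, -13);  v_rel = (-1, -11),  |v_rel|² = 122
v_rel×d = (-1)·(-13) − (-11)·(-12) = -119
since m = R²·122 − (-119)²:  R² = (14161 + 601) / 122 = 121
R = √121 = 11  ⇒  r_B = 11 − 4 = 7

rB=7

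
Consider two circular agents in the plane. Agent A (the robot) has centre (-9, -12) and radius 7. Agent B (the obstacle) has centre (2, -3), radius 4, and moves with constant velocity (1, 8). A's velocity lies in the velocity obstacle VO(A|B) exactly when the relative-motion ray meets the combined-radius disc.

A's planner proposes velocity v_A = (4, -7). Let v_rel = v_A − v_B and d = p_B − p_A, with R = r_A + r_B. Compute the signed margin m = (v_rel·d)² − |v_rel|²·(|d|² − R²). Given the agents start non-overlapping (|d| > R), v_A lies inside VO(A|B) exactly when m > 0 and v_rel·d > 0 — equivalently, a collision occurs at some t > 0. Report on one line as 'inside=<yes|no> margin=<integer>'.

d = (11, 9),  |d|² = 202;  R = 7+4 = 11,  c = 202−11² = 81
v_rel = (3, -15),  |v_rel|² = 234;  v_rel·d = (3)·(11) + (-15)·(9) = -102
234·t² + 204·t + 81 = 0  ⇒  m = (-102)² − 234·81 = -8550
m = -8550 < 0,  v_rel·d = -102 < 0  ⇒  outside

inside=no margin=-8550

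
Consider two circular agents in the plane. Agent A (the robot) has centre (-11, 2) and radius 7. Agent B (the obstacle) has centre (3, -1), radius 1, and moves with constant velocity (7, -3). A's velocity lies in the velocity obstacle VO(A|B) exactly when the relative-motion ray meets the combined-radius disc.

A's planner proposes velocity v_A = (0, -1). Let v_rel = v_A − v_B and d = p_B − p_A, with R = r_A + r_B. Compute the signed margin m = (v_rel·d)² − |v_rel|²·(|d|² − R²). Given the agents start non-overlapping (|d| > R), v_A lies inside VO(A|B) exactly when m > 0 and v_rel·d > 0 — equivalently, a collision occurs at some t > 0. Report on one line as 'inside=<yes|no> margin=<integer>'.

d = (14, -3),  |d|² = 205;  R = 7+1 = 8,  c = 205−8² = 141
v_rel = (-7, 2),  |v_rel|² = 53;  v_rel·d = (-7)·(14) + (2)·(-3) = -104
53·t² + 208·t + 141 = 0  ⇒  m = (-104)² − 53·141 = 3343
m = 3343 > 0,  v_rel·d = -104 < 0  ⇒  outside

inside=no margin=3343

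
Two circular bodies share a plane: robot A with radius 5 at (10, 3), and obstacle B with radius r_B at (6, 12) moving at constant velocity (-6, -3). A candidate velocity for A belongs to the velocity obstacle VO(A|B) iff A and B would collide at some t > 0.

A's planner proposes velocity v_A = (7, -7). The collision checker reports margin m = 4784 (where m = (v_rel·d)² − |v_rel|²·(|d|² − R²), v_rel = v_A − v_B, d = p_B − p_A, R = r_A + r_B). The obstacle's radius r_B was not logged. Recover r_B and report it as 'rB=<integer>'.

m = 4784
d = (-4, 9);  v_rel = (13, -4),  |v_rel|² = 185
v_rel×d = (13)·(9) − (-4)·(-4) = 101
since m = R²·185 − 101²:  R² = (10201 + 4784) / 185 = 81
R = √81 = 9  ⇒  r_B = 9 − 5 = 4

rB=4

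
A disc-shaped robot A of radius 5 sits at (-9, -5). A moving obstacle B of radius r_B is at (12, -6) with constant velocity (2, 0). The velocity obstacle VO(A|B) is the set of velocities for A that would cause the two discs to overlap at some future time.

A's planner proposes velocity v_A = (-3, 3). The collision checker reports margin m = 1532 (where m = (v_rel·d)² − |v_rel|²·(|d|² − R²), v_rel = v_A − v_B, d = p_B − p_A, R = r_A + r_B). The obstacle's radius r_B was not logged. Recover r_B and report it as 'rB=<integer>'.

m = 1532
d = (21, -1);  v_rel = (-5, 3),  |v_rel|² = 34
v_rel×d = (-5)·(-1) − (3)·(21) = -58
since m = R²·34 − (-58)²:  R² = (3364 + 1532) / 34 = 144
R = √144 = 12  ⇒  r_B = 12 − 5 = 7

rB=7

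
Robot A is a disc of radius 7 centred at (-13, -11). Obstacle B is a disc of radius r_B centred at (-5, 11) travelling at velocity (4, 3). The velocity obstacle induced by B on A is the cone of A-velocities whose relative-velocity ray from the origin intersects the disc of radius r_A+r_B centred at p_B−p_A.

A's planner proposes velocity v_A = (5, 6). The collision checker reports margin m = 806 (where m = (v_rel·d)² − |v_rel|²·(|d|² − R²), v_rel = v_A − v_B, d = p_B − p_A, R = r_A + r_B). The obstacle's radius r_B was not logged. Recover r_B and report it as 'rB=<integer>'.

m = 806
d = (8, 22);  v_rel = (1, 3),  |v_rel|² = 10
v_rel×d = (1)·(22) − (3)·(8) = -2
since m = R²·10 − (-2)²:  R² = (4 + 806) / 10 = 81
R = √81 = 9  ⇒  r_B = 9 − 7 = 2

rB=2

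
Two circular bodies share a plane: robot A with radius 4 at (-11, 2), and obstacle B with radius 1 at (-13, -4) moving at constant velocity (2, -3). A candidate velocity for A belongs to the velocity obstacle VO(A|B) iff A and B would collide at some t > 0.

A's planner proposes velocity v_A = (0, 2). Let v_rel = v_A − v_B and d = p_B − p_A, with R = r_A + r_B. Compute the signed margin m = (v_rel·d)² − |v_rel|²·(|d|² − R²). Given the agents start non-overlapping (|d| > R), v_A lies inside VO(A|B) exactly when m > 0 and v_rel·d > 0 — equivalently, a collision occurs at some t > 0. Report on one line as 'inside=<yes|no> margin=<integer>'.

d = (-2, -6),  |d|² = 40;  R = 4+1 = 5,  c = 40−5² = 15
v_rel = (-2, 5),  |v_rel|² = 29;  v_rel·d = (-2)·(-2) + (5)·(-6) = -26
29·t² + 52·t + 15 = 0  ⇒  m = (-26)² − 29·15 = 241
m = 241 > 0,  v_rel·d = -26 < 0  ⇒  outside

inside=no margin=241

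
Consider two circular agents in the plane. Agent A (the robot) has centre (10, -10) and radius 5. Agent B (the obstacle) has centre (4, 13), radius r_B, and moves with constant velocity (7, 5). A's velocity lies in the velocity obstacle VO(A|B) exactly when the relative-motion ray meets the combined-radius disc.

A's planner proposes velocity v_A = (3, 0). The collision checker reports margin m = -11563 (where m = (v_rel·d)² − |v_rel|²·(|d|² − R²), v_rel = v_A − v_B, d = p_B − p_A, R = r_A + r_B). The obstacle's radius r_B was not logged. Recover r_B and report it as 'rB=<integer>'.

m = -11563
d = (-6, 23);  v_rel = (-4, -5),  |v_rel|² = 41
v_rel×d = (-4)·(23) − (-5)·(-6) = -122
since m = R²·41 − (-122)²:  R² = (14884 + -11563) / 41 = 81
R = √81 = 9  ⇒  r_B = 9 − 5 = 4

rB=4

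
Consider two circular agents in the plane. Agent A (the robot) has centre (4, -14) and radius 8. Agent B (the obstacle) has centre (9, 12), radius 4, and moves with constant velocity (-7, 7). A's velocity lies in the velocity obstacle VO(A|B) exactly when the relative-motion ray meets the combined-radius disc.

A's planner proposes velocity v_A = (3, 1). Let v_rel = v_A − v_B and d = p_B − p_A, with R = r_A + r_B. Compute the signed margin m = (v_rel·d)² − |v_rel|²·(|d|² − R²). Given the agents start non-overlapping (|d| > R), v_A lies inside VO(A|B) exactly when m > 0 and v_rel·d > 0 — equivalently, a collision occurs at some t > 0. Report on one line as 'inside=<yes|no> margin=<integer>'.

d = (5, 26),  |d|² = 701;  R = 8+4 = 12,  c = 701−12² = 557
v_rel = (10, -6),  |v_rel|² = 136;  v_rel·d = (10)·(5) + (-6)·(26) = -106
136·t² + 212·t + 557 = 0  ⇒  m = (-106)² − 136·557 = -64516
m = -64516 < 0,  v_rel·d = -106 < 0  ⇒  outside

inside=no margin=-64516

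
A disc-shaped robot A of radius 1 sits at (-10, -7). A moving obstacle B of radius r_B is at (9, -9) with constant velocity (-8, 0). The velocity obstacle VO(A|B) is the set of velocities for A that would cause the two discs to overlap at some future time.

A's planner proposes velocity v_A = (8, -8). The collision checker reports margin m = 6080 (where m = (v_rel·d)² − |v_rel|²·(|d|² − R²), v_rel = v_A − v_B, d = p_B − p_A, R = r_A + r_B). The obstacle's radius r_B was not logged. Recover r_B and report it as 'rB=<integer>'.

m = 6080
d = (19, -2);  v_rel = (16, -8),  |v_rel|² = 320
v_rel×d = (16)·(-2) − (-8)·(19) = 120
since m = R²·320 − 120²:  R² = (14400 + 6080) / 320 = 64
R = √64 = 8  ⇒  r_B = 8 − 1 = 7

rB=7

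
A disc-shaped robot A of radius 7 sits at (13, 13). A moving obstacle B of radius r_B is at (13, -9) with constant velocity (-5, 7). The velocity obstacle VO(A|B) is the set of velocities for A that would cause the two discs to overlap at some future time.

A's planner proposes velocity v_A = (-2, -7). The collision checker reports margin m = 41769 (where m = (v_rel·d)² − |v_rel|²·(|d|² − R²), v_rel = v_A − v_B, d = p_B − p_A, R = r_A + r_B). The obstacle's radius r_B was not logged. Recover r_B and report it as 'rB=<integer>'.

m = 41769
d = (0, -22);  v_rel = (3, -14),  |v_rel|² = 205
v_rel×d = (3)·(-22) − (-14)·(0) = -66
since m = R²·205 − (-66)²:  R² = (4356 + 41769) / 205 = 225
R = √225 = 15  ⇒  r_B = 15 − 7 = 8

rB=8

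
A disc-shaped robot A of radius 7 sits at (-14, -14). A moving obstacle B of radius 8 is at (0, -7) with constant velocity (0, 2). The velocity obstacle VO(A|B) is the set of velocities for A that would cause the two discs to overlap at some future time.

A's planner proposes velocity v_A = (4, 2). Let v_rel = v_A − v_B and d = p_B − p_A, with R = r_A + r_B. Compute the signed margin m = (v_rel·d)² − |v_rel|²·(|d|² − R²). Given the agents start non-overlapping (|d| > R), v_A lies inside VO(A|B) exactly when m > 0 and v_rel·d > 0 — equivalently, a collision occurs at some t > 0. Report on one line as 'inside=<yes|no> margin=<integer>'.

d = (14, 7),  |d|² = 245;  R = 7+8 = 15,  c = 245−15² = 20
v_rel = (4, 0),  |v_rel|² = 16;  v_rel·d = (4)·(14) + (0)·(7) = 56
16·t² − 112·t + 20 = 0  ⇒  m = 56² − 16·20 = 2816
m = 2816 > 0,  v_rel·d = 56 > 0  ⇒  inside

inside=yes margin=2816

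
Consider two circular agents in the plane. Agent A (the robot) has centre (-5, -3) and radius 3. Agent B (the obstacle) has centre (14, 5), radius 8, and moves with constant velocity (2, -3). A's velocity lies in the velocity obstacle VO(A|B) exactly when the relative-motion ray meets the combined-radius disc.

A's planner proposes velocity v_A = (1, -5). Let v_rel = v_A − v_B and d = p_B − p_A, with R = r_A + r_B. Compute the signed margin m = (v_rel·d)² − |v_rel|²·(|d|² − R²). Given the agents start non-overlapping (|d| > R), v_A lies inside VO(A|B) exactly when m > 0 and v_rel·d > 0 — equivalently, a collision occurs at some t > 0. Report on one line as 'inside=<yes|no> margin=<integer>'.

d = (19, 8),  |d|² = 425;  R = 3+8 = 11,  c = 425−11² = 304
v_rel = (-1, -2),  |v_rel|² = 5;  v_rel·d = (-1)·(19) + (-2)·(8) = -35
5·t² + 70·t + 304 = 0  ⇒  m = (-35)² − 5·304 = -295
m = -295 < 0,  v_rel·d = -35 < 0  ⇒  outside

inside=no margin=-295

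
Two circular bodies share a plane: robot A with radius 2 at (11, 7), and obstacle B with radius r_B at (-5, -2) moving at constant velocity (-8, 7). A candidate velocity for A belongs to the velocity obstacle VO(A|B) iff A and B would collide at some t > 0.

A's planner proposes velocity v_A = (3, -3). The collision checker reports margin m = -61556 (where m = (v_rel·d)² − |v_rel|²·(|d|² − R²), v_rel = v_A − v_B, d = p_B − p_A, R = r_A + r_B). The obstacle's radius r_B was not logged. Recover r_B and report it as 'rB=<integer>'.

m = -61556
d = (-16, -9);  v_rel = (11, -10),  |v_rel|² = 221
v_rel×d = (11)·(-9) − (-10)·(-16) = -259
since m = R²·221 − (-259)²:  R² = (67081 + -61556) / 221 = 25
R = √25 = 5  ⇒  r_B = 5 − 2 = 3

rB=3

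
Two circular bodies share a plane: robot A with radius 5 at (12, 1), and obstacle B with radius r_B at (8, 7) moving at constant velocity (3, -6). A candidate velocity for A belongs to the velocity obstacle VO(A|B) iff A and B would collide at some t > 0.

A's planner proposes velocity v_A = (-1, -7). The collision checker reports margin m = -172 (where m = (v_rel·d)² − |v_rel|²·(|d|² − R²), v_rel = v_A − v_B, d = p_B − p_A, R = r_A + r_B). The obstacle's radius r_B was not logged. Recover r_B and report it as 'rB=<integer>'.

m = -172
d = (-4, 6);  v_rel = (-4, -1),  |v_rel|² = 17
v_rel×d = (-4)·(6) − (-1)·(-4) = -28
since m = R²·17 − (-28)²:  R² = (784 + -172) / 17 = 36
R = √36 = 6  ⇒  r_B = 6 − 5 = 1

rB=1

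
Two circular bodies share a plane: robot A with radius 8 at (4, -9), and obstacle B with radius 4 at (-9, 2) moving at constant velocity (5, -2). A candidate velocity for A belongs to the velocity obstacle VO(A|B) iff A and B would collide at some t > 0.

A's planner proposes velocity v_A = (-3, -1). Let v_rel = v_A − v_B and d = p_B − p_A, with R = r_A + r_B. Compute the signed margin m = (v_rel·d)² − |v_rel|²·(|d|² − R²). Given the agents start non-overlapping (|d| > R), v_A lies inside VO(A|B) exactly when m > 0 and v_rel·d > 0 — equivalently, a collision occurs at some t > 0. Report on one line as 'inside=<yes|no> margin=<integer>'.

d = (-13, 11),  |d|² = 290;  R = 8+4 = 12,  c = 290−12² = 146
v_rel = (-8, 1),  |v_rel|² = 65;  v_rel·d = (-8)·(-13) + (1)·(11) = 115
65·t² − 230·t + 146 = 0  ⇒  m = 115² − 65·146 = 3735
m = 3735 > 0,  v_rel·d = 115 > 0  ⇒  inside

inside=yes margin=3735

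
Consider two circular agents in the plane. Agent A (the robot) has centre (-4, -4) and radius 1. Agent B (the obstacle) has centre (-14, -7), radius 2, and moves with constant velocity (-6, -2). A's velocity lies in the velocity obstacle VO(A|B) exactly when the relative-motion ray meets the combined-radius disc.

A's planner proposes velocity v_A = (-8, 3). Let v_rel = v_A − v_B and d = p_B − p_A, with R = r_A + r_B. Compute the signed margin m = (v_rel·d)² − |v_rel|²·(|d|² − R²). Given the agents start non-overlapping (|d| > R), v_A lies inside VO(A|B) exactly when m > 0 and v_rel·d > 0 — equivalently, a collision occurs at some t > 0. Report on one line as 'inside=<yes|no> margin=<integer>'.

d = (-10, -3),  |d|² = 109;  R = 1+2 = 3,  c = 109−3² = 100
v_rel = (-2, 5),  |v_rel|² = 29;  v_rel·d = (-2)·(-10) + (5)·(-3) = 5
29·t² − 10·t + 100 = 0  ⇒  m = 5² − 29·100 = -2875
m = -2875 < 0,  v_rel·d = 5 > 0  ⇒  outside

inside=no margin=-2875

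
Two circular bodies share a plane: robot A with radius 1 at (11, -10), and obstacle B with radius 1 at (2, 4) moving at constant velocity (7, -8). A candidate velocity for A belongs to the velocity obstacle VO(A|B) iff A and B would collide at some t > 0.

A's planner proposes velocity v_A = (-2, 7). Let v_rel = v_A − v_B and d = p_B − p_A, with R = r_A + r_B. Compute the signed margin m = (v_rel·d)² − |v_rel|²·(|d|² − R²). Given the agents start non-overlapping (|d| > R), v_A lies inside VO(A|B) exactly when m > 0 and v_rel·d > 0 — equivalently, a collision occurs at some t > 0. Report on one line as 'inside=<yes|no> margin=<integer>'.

d = (-9, 14),  |d|² = 277;  R = 1+1 = 2,  c = 277−2² = 273
v_rel = (-9, 15),  |v_rel|² = 306;  v_rel·d = (-9)·(-9) + (15)·(14) = 291
306·t² − 582·t + 273 = 0  ⇒  m = 291² − 306·273 = 1143
m = 1143 > 0,  v_rel·d = 291 > 0  ⇒  inside

inside=yes margin=1143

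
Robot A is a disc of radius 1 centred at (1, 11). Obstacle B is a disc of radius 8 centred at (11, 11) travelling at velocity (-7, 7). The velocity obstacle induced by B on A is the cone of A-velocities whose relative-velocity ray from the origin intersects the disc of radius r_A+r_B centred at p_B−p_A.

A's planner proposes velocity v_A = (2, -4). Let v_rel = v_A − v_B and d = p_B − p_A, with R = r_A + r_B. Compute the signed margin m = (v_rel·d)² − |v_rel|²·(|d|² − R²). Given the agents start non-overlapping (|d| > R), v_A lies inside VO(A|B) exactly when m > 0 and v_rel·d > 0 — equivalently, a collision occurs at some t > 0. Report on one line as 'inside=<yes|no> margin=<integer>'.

d = (10, 0),  |d|² = 100;  R = 1+8 = 9,  c = 100−9² = 19
v_rel = (9, -11),  |v_rel|² = 202;  v_rel·d = (9)·(10) + (-11)·(0) = 90
202·t² − 180·t + 19 = 0  ⇒  m = 90² − 202·19 = 4262
m = 4262 > 0,  v_rel·d = 90 > 0  ⇒  inside

inside=yes margin=4262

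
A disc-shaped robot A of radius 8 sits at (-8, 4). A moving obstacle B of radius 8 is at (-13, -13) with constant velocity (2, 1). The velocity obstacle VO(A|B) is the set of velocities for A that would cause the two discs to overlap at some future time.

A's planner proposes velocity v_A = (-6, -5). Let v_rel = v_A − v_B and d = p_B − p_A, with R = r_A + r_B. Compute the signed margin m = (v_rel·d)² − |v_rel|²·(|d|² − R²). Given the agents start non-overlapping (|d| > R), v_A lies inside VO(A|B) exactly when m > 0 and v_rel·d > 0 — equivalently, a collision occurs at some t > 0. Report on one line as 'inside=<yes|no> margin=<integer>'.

d = (-5, -17),  |d|² = 314;  R = 8+8 = 16,  c = 314−16² = 58
v_rel = (-8, -6),  |v_rel|² = 100;  v_rel·d = (-8)·(-5) + (-6)·(-17) = 142
100·t² − 284·t + 58 = 0  ⇒  m = 142² − 100·58 = 14364
m = 14364 > 0,  v_rel·d = 142 > 0  ⇒  inside

inside=yes margin=14364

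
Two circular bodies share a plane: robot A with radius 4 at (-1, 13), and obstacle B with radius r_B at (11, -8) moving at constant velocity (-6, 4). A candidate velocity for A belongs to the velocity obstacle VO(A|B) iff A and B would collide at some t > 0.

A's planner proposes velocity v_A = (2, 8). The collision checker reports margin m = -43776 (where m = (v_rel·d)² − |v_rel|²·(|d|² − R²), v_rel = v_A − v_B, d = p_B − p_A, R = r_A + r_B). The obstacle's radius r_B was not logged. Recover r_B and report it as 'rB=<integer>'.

m = -43776
d = (12, -21);  v_rel = (8, 4),  |v_rel|² = 80
v_rel×d = (8)·(-21) − (4)·(12) = -216
since m = R²·80 − (-216)²:  R² = (46656 + -43776) / 80 = 36
R = √36 = 6  ⇒  r_B = 6 − 4 = 2

rB=2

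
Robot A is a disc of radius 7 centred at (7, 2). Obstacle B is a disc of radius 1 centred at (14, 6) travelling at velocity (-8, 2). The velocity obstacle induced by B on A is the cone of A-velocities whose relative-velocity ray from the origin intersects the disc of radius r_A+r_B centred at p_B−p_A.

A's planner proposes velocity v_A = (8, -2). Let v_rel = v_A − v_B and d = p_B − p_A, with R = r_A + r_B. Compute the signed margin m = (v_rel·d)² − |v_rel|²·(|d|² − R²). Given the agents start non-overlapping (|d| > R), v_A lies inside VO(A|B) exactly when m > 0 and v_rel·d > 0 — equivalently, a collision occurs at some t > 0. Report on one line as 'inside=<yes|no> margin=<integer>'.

d = (7, 4),  |d|² = 65;  R = 7+1 = 8,  c = 65−8² = 1
v_rel = (16, -4),  |v_rel|² = 272;  v_rel·d = (16)·(7) + (-4)·(4) = 96
272·t² − 192·t + 1 = 0  ⇒  m = 96² − 272·1 = 8944
m = 8944 > 0,  v_rel·d = 96 > 0  ⇒  inside

inside=yes margin=8944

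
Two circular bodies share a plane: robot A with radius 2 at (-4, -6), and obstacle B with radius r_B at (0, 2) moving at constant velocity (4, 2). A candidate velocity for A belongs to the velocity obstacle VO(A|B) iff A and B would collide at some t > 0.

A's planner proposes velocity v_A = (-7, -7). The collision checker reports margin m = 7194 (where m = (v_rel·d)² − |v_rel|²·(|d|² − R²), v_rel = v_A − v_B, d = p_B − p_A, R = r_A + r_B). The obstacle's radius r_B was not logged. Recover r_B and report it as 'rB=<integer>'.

m = 7194
d = (4, 8);  v_rel = (-11, -9),  |v_rel|² = 202
v_rel×d = (-11)·(8) − (-9)·(4) = -52
since m = R²·202 − (-52)²:  R² = (2704 + 7194) / 202 = 49
R = √49 = 7  ⇒  r_B = 7 − 2 = 5

rB=5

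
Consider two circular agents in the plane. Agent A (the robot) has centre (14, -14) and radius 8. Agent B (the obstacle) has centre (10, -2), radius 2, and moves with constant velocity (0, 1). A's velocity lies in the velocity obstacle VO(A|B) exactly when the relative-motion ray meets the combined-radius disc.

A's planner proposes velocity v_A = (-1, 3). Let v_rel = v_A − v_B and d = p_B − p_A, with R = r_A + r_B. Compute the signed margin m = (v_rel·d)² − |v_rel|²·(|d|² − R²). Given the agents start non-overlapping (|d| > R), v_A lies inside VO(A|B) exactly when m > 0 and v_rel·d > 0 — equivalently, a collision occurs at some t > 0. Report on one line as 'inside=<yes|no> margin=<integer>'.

d = (-4, 12),  |d|² = 160;  R = 8+2 = 10,  c = 160−10² = 60
v_rel = (-1, 2),  |v_rel|² = 5;  v_rel·d = (-1)·(-4) + (2)·(12) = 28
5·t² − 56·t + 60 = 0  ⇒  m = 28² − 5·60 = 484
m = 484 > 0,  v_rel·d = 28 > 0  ⇒  inside

inside=yes margin=484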